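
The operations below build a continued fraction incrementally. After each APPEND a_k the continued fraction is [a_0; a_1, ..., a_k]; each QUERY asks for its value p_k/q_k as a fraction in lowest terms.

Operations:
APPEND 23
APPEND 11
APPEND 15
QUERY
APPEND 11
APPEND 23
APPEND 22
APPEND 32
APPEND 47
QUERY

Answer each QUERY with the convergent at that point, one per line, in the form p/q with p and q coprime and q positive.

3833/166
32538599153/1409185154

APPEND 23: p_0 = 23·1 + 0 = 23, q_0 = 23·0 + 1 = 1 → 23/1
APPEND 11: p_1 = 11·23 + 1 = 254, q_1 = 11·1 + 0 = 11 → 254/11
APPEND 15: p_2 = 15·254 + 23 = 3833, q_2 = 15·11 + 1 = 166 → 3833/166
APPEND 11: p_3 = 11·3833 + 254 = 42417, q_3 = 11·166 + 11 = 1837 → 42417/1837
APPEND 23: p_4 = 23·42417 + 3833 = 979424, q_4 = 23·1837 + 166 = 42417 → 979424/42417
APPEND 22: p_5 = 22·979424 + 42417 = 21589745, q_5 = 22·42417 + 1837 = 935011 → 21589745/935011
APPEND 32: p_6 = 32·21589745 + 979424 = 691851264, q_6 = 32·935011 + 42417 = 29962769 → 691851264/29962769
APPEND 47: p_7 = 47·691851264 + 21589745 = 32538599153, q_7 = 47·29962769 + 935011 = 1409185154 → 32538599153/1409185154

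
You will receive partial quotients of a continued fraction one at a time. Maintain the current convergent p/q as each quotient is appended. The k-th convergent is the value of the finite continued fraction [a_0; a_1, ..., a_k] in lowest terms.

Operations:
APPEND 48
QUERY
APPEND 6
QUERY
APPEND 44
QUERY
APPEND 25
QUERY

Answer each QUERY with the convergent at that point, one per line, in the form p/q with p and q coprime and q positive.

APPEND 48: p_0 = 48·1 + 0 = 48, q_0 = 48·0 + 1 = 1 → 48/1
APPEND 6: p_1 = 6·48 + 1 = 289, q_1 = 6·1 + 0 = 6 → 289/6
APPEND 44: p_2 = 44·289 + 48 = 12764, q_2 = 44·6 + 1 = 265 → 12764/265
APPEND 25: p_3 = 25·12764 + 289 = 319389, q_3 = 25·265 + 6 = 6631 → 319389/6631

48/1
289/6
12764/265
319389/6631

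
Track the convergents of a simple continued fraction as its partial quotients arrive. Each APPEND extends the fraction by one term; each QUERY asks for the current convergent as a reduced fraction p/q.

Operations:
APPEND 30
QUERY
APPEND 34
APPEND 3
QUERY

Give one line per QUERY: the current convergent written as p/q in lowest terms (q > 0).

30/1
3093/103

APPEND 30: p_0 = 30·1 + 0 = 30, q_0 = 30·0 + 1 = 1 → 30/1
APPEND 34: p_1 = 34·30 + 1 = 1021, q_1 = 34·1 + 0 = 34 → 1021/34
APPEND 3: p_2 = 3·1021 + 30 = 3093, q_2 = 3·34 + 1 = 103 → 3093/103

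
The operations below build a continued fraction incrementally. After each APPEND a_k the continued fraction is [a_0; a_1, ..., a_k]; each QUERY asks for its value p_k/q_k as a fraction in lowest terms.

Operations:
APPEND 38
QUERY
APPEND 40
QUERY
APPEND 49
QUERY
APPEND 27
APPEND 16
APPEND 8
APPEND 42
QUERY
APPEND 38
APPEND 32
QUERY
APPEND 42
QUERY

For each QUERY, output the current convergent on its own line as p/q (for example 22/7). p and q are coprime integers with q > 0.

38/1
1521/40
74567/1961
10973715299/288592215
13363347826275/351435958007
561677870394518/14771283591475

APPEND 38: p_0 = 38·1 + 0 = 38, q_0 = 38·0 + 1 = 1 → 38/1
APPEND 40: p_1 = 40·38 + 1 = 1521, q_1 = 40·1 + 0 = 40 → 1521/40
APPEND 49: p_2 = 49·1521 + 38 = 74567, q_2 = 49·40 + 1 = 1961 → 74567/1961
APPEND 27: p_3 = 27·74567 + 1521 = 2014830, q_3 = 27·1961 + 40 = 52987 → 2014830/52987
APPEND 16: p_4 = 16·2014830 + 74567 = 32311847, q_4 = 16·52987 + 1961 = 849753 → 32311847/849753
APPEND 8: p_5 = 8·32311847 + 2014830 = 260509606, q_5 = 8·849753 + 52987 = 6851011 → 260509606/6851011
APPEND 42: p_6 = 42·260509606 + 32311847 = 10973715299, q_6 = 42·6851011 + 849753 = 288592215 → 10973715299/288592215
APPEND 38: p_7 = 38·10973715299 + 260509606 = 417261690968, q_7 = 38·288592215 + 6851011 = 10973355181 → 417261690968/10973355181
APPEND 32: p_8 = 32·417261690968 + 10973715299 = 13363347826275, q_8 = 32·10973355181 + 288592215 = 351435958007 → 13363347826275/351435958007
APPEND 42: p_9 = 42·13363347826275 + 417261690968 = 561677870394518, q_9 = 42·351435958007 + 10973355181 = 14771283591475 → 561677870394518/14771283591475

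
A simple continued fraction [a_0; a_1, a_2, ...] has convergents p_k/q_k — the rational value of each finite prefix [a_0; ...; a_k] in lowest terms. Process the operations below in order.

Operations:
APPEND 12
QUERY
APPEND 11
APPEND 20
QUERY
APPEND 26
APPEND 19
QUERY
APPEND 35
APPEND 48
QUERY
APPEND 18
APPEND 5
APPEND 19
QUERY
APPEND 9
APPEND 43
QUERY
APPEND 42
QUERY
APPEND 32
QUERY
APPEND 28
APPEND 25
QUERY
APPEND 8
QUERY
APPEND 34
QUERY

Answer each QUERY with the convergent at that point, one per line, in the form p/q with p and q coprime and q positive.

APPEND 12: p_0 = 12·1 + 0 = 12, q_0 = 12·0 + 1 = 1 → 12/1
APPEND 11: p_1 = 11·12 + 1 = 133, q_1 = 11·1 + 0 = 11 → 133/11
APPEND 20: p_2 = 20·133 + 12 = 2672, q_2 = 20·11 + 1 = 221 → 2672/221
APPEND 26: p_3 = 26·2672 + 133 = 69605, q_3 = 26·221 + 11 = 5757 → 69605/5757
APPEND 19: p_4 = 19·69605 + 2672 = 1325167, q_4 = 19·5757 + 221 = 109604 → 1325167/109604
APPEND 35: p_5 = 35·1325167 + 69605 = 46450450, q_5 = 35·109604 + 5757 = 3841897 → 46450450/3841897
APPEND 48: p_6 = 48·46450450 + 1325167 = 2230946767, q_6 = 48·3841897 + 109604 = 184520660 → 2230946767/184520660
APPEND 18: p_7 = 18·2230946767 + 46450450 = 40203492256, q_7 = 18·184520660 + 3841897 = 3325213777 → 40203492256/3325213777
APPEND 5: p_8 = 5·40203492256 + 2230946767 = 203248408047, q_8 = 5·3325213777 + 184520660 = 16810589545 → 203248408047/16810589545
APPEND 19: p_9 = 19·203248408047 + 40203492256 = 3901923245149, q_9 = 19·16810589545 + 3325213777 = 322726415132 → 3901923245149/322726415132
APPEND 9: p_10 = 9·3901923245149 + 203248408047 = 35320557614388, q_10 = 9·322726415132 + 16810589545 = 2921348325733 → 35320557614388/2921348325733
APPEND 43: p_11 = 43·35320557614388 + 3901923245149 = 1522685900663833, q_11 = 43·2921348325733 + 322726415132 = 125940704421651 → 1522685900663833/125940704421651
APPEND 42: p_12 = 42·1522685900663833 + 35320557614388 = 63988128385495374, q_12 = 42·125940704421651 + 2921348325733 = 5292430934035075 → 63988128385495374/5292430934035075
APPEND 32: p_13 = 32·63988128385495374 + 1522685900663833 = 2049142794236515801, q_13 = 32·5292430934035075 + 125940704421651 = 169483730593544051 → 2049142794236515801/169483730593544051
APPEND 28: p_14 = 28·2049142794236515801 + 63988128385495374 = 57439986367007937802, q_14 = 28·169483730593544051 + 5292430934035075 = 4750836887553268503 → 57439986367007937802/4750836887553268503
APPEND 25: p_15 = 25·57439986367007937802 + 2049142794236515801 = 1438048801969434960851, q_15 = 25·4750836887553268503 + 169483730593544051 = 118940405919425256626 → 1438048801969434960851/118940405919425256626
APPEND 8: p_16 = 8·1438048801969434960851 + 57439986367007937802 = 11561830402122487624610, q_16 = 8·118940405919425256626 + 4750836887553268503 = 956274084242955321511 → 11561830402122487624610/956274084242955321511
APPEND 34: p_17 = 34·11561830402122487624610 + 1438048801969434960851 = 394540282474134014197591, q_17 = 34·956274084242955321511 + 118940405919425256626 = 32632259270179906188000 → 394540282474134014197591/32632259270179906188000

12/1
2672/221
1325167/109604
2230946767/184520660
3901923245149/322726415132
1522685900663833/125940704421651
63988128385495374/5292430934035075
2049142794236515801/169483730593544051
1438048801969434960851/118940405919425256626
11561830402122487624610/956274084242955321511
394540282474134014197591/32632259270179906188000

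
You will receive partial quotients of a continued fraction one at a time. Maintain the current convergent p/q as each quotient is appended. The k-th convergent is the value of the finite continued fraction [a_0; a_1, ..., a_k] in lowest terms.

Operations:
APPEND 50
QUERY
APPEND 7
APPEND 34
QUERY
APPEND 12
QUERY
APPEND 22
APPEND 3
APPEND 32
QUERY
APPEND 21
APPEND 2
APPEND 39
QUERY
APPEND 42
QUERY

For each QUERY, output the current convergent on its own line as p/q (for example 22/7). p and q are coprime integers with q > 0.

APPEND 50: p_0 = 50·1 + 0 = 50, q_0 = 50·0 + 1 = 1 → 50/1
APPEND 7: p_1 = 7·50 + 1 = 351, q_1 = 7·1 + 0 = 7 → 351/7
APPEND 34: p_2 = 34·351 + 50 = 11984, q_2 = 34·7 + 1 = 239 → 11984/239
APPEND 12: p_3 = 12·11984 + 351 = 144159, q_3 = 12·239 + 7 = 2875 → 144159/2875
APPEND 22: p_4 = 22·144159 + 11984 = 3183482, q_4 = 22·2875 + 239 = 63489 → 3183482/63489
APPEND 3: p_5 = 3·3183482 + 144159 = 9694605, q_5 = 3·63489 + 2875 = 193342 → 9694605/193342
APPEND 32: p_6 = 32·9694605 + 3183482 = 313410842, q_6 = 32·193342 + 63489 = 6250433 → 313410842/6250433
APPEND 21: p_7 = 21·313410842 + 9694605 = 6591322287, q_7 = 21·6250433 + 193342 = 131452435 → 6591322287/131452435
APPEND 2: p_8 = 2·6591322287 + 313410842 = 13496055416, q_8 = 2·131452435 + 6250433 = 269155303 → 13496055416/269155303
APPEND 39: p_9 = 39·13496055416 + 6591322287 = 532937483511, q_9 = 39·269155303 + 131452435 = 10628509252 → 532937483511/10628509252
APPEND 42: p_10 = 42·532937483511 + 13496055416 = 22396870362878, q_10 = 42·10628509252 + 269155303 = 446666543887 → 22396870362878/446666543887

50/1
11984/239
144159/2875
313410842/6250433
532937483511/10628509252
22396870362878/446666543887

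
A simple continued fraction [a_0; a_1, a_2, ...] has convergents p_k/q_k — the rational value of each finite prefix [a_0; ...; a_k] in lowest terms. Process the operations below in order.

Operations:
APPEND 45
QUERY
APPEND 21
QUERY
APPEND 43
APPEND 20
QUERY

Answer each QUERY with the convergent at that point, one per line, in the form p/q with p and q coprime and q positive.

APPEND 45: p_0 = 45·1 + 0 = 45, q_0 = 45·0 + 1 = 1 → 45/1
APPEND 21: p_1 = 21·45 + 1 = 946, q_1 = 21·1 + 0 = 21 → 946/21
APPEND 43: p_2 = 43·946 + 45 = 40723, q_2 = 43·21 + 1 = 904 → 40723/904
APPEND 20: p_3 = 20·40723 + 946 = 815406, q_3 = 20·904 + 21 = 18101 → 815406/18101

45/1
946/21
815406/18101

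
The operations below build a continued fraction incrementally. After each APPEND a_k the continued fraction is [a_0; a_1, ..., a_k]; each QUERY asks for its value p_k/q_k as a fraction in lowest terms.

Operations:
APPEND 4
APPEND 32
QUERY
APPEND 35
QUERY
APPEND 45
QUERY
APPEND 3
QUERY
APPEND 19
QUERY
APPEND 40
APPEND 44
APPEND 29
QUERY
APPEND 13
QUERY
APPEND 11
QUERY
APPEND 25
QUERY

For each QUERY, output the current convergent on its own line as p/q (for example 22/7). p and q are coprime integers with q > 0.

129/32
4519/1121
203484/50477
614971/152552
11887933/2948965
608365685664/150913461089
7929715622369/1967074833810
87835237531723/21788736632999
2203810653915444/546685490658785

APPEND 4: p_0 = 4·1 + 0 = 4, q_0 = 4·0 + 1 = 1 → 4/1
APPEND 32: p_1 = 32·4 + 1 = 129, q_1 = 32·1 + 0 = 32 → 129/32
APPEND 35: p_2 = 35·129 + 4 = 4519, q_2 = 35·32 + 1 = 1121 → 4519/1121
APPEND 45: p_3 = 45·4519 + 129 = 203484, q_3 = 45·1121 + 32 = 50477 → 203484/50477
APPEND 3: p_4 = 3·203484 + 4519 = 614971, q_4 = 3·50477 + 1121 = 152552 → 614971/152552
APPEND 19: p_5 = 19·614971 + 203484 = 11887933, q_5 = 19·152552 + 50477 = 2948965 → 11887933/2948965
APPEND 40: p_6 = 40·11887933 + 614971 = 476132291, q_6 = 40·2948965 + 152552 = 118111152 → 476132291/118111152
APPEND 44: p_7 = 44·476132291 + 11887933 = 20961708737, q_7 = 44·118111152 + 2948965 = 5199839653 → 20961708737/5199839653
APPEND 29: p_8 = 29·20961708737 + 476132291 = 608365685664, q_8 = 29·5199839653 + 118111152 = 150913461089 → 608365685664/150913461089
APPEND 13: p_9 = 13·608365685664 + 20961708737 = 7929715622369, q_9 = 13·150913461089 + 5199839653 = 1967074833810 → 7929715622369/1967074833810
APPEND 11: p_10 = 11·7929715622369 + 608365685664 = 87835237531723, q_10 = 11·1967074833810 + 150913461089 = 21788736632999 → 87835237531723/21788736632999
APPEND 25: p_11 = 25·87835237531723 + 7929715622369 = 2203810653915444, q_11 = 25·21788736632999 + 1967074833810 = 546685490658785 → 2203810653915444/546685490658785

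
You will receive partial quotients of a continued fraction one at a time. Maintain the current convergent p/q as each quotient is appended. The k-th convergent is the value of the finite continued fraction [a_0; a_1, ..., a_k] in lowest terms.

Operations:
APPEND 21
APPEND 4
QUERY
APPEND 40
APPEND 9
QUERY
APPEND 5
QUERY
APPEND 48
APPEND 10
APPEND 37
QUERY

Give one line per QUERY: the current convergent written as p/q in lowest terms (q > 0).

APPEND 21: p_0 = 21·1 + 0 = 21, q_0 = 21·0 + 1 = 1 → 21/1
APPEND 4: p_1 = 4·21 + 1 = 85, q_1 = 4·1 + 0 = 4 → 85/4
APPEND 40: p_2 = 40·85 + 21 = 3421, q_2 = 40·4 + 1 = 161 → 3421/161
APPEND 9: p_3 = 9·3421 + 85 = 30874, q_3 = 9·161 + 4 = 1453 → 30874/1453
APPEND 5: p_4 = 5·30874 + 3421 = 157791, q_4 = 5·1453 + 161 = 7426 → 157791/7426
APPEND 48: p_5 = 48·157791 + 30874 = 7604842, q_5 = 48·7426 + 1453 = 357901 → 7604842/357901
APPEND 10: p_6 = 10·7604842 + 157791 = 76206211, q_6 = 10·357901 + 7426 = 3586436 → 76206211/3586436
APPEND 37: p_7 = 37·76206211 + 7604842 = 2827234649, q_7 = 37·3586436 + 357901 = 133056033 → 2827234649/133056033

85/4
30874/1453
157791/7426
2827234649/133056033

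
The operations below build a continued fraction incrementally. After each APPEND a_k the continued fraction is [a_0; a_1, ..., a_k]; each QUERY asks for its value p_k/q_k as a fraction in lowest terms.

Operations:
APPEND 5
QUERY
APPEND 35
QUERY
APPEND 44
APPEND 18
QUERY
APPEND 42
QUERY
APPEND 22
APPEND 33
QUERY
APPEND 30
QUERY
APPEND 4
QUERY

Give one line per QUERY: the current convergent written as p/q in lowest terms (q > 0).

APPEND 5: p_0 = 5·1 + 0 = 5, q_0 = 5·0 + 1 = 1 → 5/1
APPEND 35: p_1 = 35·5 + 1 = 176, q_1 = 35·1 + 0 = 35 → 176/35
APPEND 44: p_2 = 44·176 + 5 = 7749, q_2 = 44·35 + 1 = 1541 → 7749/1541
APPEND 18: p_3 = 18·7749 + 176 = 139658, q_3 = 18·1541 + 35 = 27773 → 139658/27773
APPEND 42: p_4 = 42·139658 + 7749 = 5873385, q_4 = 42·27773 + 1541 = 1168007 → 5873385/1168007
APPEND 22: p_5 = 22·5873385 + 139658 = 129354128, q_5 = 22·1168007 + 27773 = 25723927 → 129354128/25723927
APPEND 33: p_6 = 33·129354128 + 5873385 = 4274559609, q_6 = 33·25723927 + 1168007 = 850057598 → 4274559609/850057598
APPEND 30: p_7 = 30·4274559609 + 129354128 = 128366142398, q_7 = 30·850057598 + 25723927 = 25527451867 → 128366142398/25527451867
APPEND 4: p_8 = 4·128366142398 + 4274559609 = 517739129201, q_8 = 4·25527451867 + 850057598 = 102959865066 → 517739129201/102959865066

5/1
176/35
139658/27773
5873385/1168007
4274559609/850057598
128366142398/25527451867
517739129201/102959865066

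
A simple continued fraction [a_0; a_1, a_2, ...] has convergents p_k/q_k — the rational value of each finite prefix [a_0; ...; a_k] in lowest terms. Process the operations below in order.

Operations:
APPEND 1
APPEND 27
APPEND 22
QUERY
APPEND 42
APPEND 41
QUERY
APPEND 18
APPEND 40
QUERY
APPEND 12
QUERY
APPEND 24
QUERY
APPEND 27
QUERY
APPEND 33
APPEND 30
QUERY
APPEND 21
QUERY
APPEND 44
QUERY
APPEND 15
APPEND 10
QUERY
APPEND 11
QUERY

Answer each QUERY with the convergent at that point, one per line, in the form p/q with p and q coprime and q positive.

APPEND 1: p_0 = 1·1 + 0 = 1, q_0 = 1·0 + 1 = 1 → 1/1
APPEND 27: p_1 = 27·1 + 1 = 28, q_1 = 27·1 + 0 = 27 → 28/27
APPEND 22: p_2 = 22·28 + 1 = 617, q_2 = 22·27 + 1 = 595 → 617/595
APPEND 42: p_3 = 42·617 + 28 = 25942, q_3 = 42·595 + 27 = 25017 → 25942/25017
APPEND 41: p_4 = 41·25942 + 617 = 1064239, q_4 = 41·25017 + 595 = 1026292 → 1064239/1026292
APPEND 18: p_5 = 18·1064239 + 25942 = 19182244, q_5 = 18·1026292 + 25017 = 18498273 → 19182244/18498273
APPEND 40: p_6 = 40·19182244 + 1064239 = 768353999, q_6 = 40·18498273 + 1026292 = 740957212 → 768353999/740957212
APPEND 12: p_7 = 12·768353999 + 19182244 = 9239430232, q_7 = 12·740957212 + 18498273 = 8909984817 → 9239430232/8909984817
APPEND 24: p_8 = 24·9239430232 + 768353999 = 222514679567, q_8 = 24·8909984817 + 740957212 = 214580592820 → 222514679567/214580592820
APPEND 27: p_9 = 27·222514679567 + 9239430232 = 6017135778541, q_9 = 27·214580592820 + 8909984817 = 5802585990957 → 6017135778541/5802585990957
APPEND 33: p_10 = 33·6017135778541 + 222514679567 = 198787995371420, q_10 = 33·5802585990957 + 214580592820 = 191699918294401 → 198787995371420/191699918294401
APPEND 30: p_11 = 30·198787995371420 + 6017135778541 = 5969656996921141, q_11 = 30·191699918294401 + 5802585990957 = 5756800134822987 → 5969656996921141/5756800134822987
APPEND 21: p_12 = 21·5969656996921141 + 198787995371420 = 125561584930715381, q_12 = 21·5756800134822987 + 191699918294401 = 121084502749577128 → 125561584930715381/121084502749577128
APPEND 44: p_13 = 44·125561584930715381 + 5969656996921141 = 5530679393948397905, q_13 = 44·121084502749577128 + 5756800134822987 = 5333474921116216619 → 5530679393948397905/5333474921116216619
APPEND 15: p_14 = 15·5530679393948397905 + 125561584930715381 = 83085752494156683956, q_14 = 15·5333474921116216619 + 121084502749577128 = 80123208319492826413 → 83085752494156683956/80123208319492826413
APPEND 10: p_15 = 10·83085752494156683956 + 5530679393948397905 = 836388204335515237465, q_15 = 10·80123208319492826413 + 5333474921116216619 = 806565558116044480749 → 836388204335515237465/806565558116044480749
APPEND 11: p_16 = 11·836388204335515237465 + 83085752494156683956 = 9283356000184824296071, q_16 = 11·806565558116044480749 + 80123208319492826413 = 8952344347595982114652 → 9283356000184824296071/8952344347595982114652

617/595
1064239/1026292
768353999/740957212
9239430232/8909984817
222514679567/214580592820
6017135778541/5802585990957
5969656996921141/5756800134822987
125561584930715381/121084502749577128
5530679393948397905/5333474921116216619
836388204335515237465/806565558116044480749
9283356000184824296071/8952344347595982114652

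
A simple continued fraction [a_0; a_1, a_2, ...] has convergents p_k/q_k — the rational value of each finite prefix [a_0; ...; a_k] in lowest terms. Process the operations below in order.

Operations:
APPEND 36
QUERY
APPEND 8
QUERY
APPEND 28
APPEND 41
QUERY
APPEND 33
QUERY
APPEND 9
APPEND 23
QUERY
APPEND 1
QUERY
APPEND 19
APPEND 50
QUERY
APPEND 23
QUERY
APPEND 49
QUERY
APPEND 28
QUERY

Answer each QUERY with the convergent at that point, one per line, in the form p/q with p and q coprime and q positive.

APPEND 36: p_0 = 36·1 + 0 = 36, q_0 = 36·0 + 1 = 1 → 36/1
APPEND 8: p_1 = 8·36 + 1 = 289, q_1 = 8·1 + 0 = 8 → 289/8
APPEND 28: p_2 = 28·289 + 36 = 8128, q_2 = 28·8 + 1 = 225 → 8128/225
APPEND 41: p_3 = 41·8128 + 289 = 333537, q_3 = 41·225 + 8 = 9233 → 333537/9233
APPEND 33: p_4 = 33·333537 + 8128 = 11014849, q_4 = 33·9233 + 225 = 304914 → 11014849/304914
APPEND 9: p_5 = 9·11014849 + 333537 = 99467178, q_5 = 9·304914 + 9233 = 2753459 → 99467178/2753459
APPEND 23: p_6 = 23·99467178 + 11014849 = 2298759943, q_6 = 23·2753459 + 304914 = 63634471 → 2298759943/63634471
APPEND 1: p_7 = 1·2298759943 + 99467178 = 2398227121, q_7 = 1·63634471 + 2753459 = 66387930 → 2398227121/66387930
APPEND 19: p_8 = 19·2398227121 + 2298759943 = 47865075242, q_8 = 19·66387930 + 63634471 = 1325005141 → 47865075242/1325005141
APPEND 50: p_9 = 50·47865075242 + 2398227121 = 2395651989221, q_9 = 50·1325005141 + 66387930 = 66316644980 → 2395651989221/66316644980
APPEND 23: p_10 = 23·2395651989221 + 47865075242 = 55147860827325, q_10 = 23·66316644980 + 1325005141 = 1526607839681 → 55147860827325/1526607839681
APPEND 49: p_11 = 49·55147860827325 + 2395651989221 = 2704640832528146, q_11 = 49·1526607839681 + 66316644980 = 74870100789349 → 2704640832528146/74870100789349
APPEND 28: p_12 = 28·2704640832528146 + 55147860827325 = 75785091171615413, q_12 = 28·74870100789349 + 1526607839681 = 2097889429941453 → 75785091171615413/2097889429941453

36/1
289/8
333537/9233
11014849/304914
2298759943/63634471
2398227121/66387930
2395651989221/66316644980
55147860827325/1526607839681
2704640832528146/74870100789349
75785091171615413/2097889429941453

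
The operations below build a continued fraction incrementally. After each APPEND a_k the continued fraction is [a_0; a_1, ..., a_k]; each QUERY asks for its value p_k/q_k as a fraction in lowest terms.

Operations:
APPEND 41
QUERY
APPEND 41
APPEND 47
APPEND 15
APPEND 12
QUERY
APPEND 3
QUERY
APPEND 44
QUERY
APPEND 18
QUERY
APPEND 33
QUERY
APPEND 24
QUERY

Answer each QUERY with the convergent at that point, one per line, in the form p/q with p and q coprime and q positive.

41/1
14336379/349460
44197244/1077341
1959015115/47752464
35306469314/860621693
1167072502477/28448268333
28045046528762/683619061685

APPEND 41: p_0 = 41·1 + 0 = 41, q_0 = 41·0 + 1 = 1 → 41/1
APPEND 41: p_1 = 41·41 + 1 = 1682, q_1 = 41·1 + 0 = 41 → 1682/41
APPEND 47: p_2 = 47·1682 + 41 = 79095, q_2 = 47·41 + 1 = 1928 → 79095/1928
APPEND 15: p_3 = 15·79095 + 1682 = 1188107, q_3 = 15·1928 + 41 = 28961 → 1188107/28961
APPEND 12: p_4 = 12·1188107 + 79095 = 14336379, q_4 = 12·28961 + 1928 = 349460 → 14336379/349460
APPEND 3: p_5 = 3·14336379 + 1188107 = 44197244, q_5 = 3·349460 + 28961 = 1077341 → 44197244/1077341
APPEND 44: p_6 = 44·44197244 + 14336379 = 1959015115, q_6 = 44·1077341 + 349460 = 47752464 → 1959015115/47752464
APPEND 18: p_7 = 18·1959015115 + 44197244 = 35306469314, q_7 = 18·47752464 + 1077341 = 860621693 → 35306469314/860621693
APPEND 33: p_8 = 33·35306469314 + 1959015115 = 1167072502477, q_8 = 33·860621693 + 47752464 = 28448268333 → 1167072502477/28448268333
APPEND 24: p_9 = 24·1167072502477 + 35306469314 = 28045046528762, q_9 = 24·28448268333 + 860621693 = 683619061685 → 28045046528762/683619061685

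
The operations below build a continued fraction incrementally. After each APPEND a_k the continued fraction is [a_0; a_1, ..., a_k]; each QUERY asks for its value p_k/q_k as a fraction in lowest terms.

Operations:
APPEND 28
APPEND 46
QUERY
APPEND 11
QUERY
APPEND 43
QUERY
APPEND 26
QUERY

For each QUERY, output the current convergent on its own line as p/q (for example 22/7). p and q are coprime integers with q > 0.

1289/46
14207/507
612190/21847
15931147/568529

APPEND 28: p_0 = 28·1 + 0 = 28, q_0 = 28·0 + 1 = 1 → 28/1
APPEND 46: p_1 = 46·28 + 1 = 1289, q_1 = 46·1 + 0 = 46 → 1289/46
APPEND 11: p_2 = 11·1289 + 28 = 14207, q_2 = 11·46 + 1 = 507 → 14207/507
APPEND 43: p_3 = 43·14207 + 1289 = 612190, q_3 = 43·507 + 46 = 21847 → 612190/21847
APPEND 26: p_4 = 26·612190 + 14207 = 15931147, q_4 = 26·21847 + 507 = 568529 → 15931147/568529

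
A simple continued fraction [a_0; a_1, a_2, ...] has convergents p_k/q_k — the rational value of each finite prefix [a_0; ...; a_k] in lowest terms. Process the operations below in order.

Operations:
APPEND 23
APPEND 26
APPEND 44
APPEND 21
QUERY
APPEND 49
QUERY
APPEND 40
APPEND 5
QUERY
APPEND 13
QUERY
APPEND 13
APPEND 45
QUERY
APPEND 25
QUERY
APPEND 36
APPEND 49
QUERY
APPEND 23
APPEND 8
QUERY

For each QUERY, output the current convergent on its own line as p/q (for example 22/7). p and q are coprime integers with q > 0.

APPEND 23: p_0 = 23·1 + 0 = 23, q_0 = 23·0 + 1 = 1 → 23/1
APPEND 26: p_1 = 26·23 + 1 = 599, q_1 = 26·1 + 0 = 26 → 599/26
APPEND 44: p_2 = 44·599 + 23 = 26379, q_2 = 44·26 + 1 = 1145 → 26379/1145
APPEND 21: p_3 = 21·26379 + 599 = 554558, q_3 = 21·1145 + 26 = 24071 → 554558/24071
APPEND 49: p_4 = 49·554558 + 26379 = 27199721, q_4 = 49·24071 + 1145 = 1180624 → 27199721/1180624
APPEND 40: p_5 = 40·27199721 + 554558 = 1088543398, q_5 = 40·1180624 + 24071 = 47249031 → 1088543398/47249031
APPEND 5: p_6 = 5·1088543398 + 27199721 = 5469916711, q_6 = 5·47249031 + 1180624 = 237425779 → 5469916711/237425779
APPEND 13: p_7 = 13·5469916711 + 1088543398 = 72197460641, q_7 = 13·237425779 + 47249031 = 3133784158 → 72197460641/3133784158
APPEND 13: p_8 = 13·72197460641 + 5469916711 = 944036905044, q_8 = 13·3133784158 + 237425779 = 40976619833 → 944036905044/40976619833
APPEND 45: p_9 = 45·944036905044 + 72197460641 = 42553858187621, q_9 = 45·40976619833 + 3133784158 = 1847081676643 → 42553858187621/1847081676643
APPEND 25: p_10 = 25·42553858187621 + 944036905044 = 1064790491595569, q_10 = 25·1847081676643 + 40976619833 = 46218018535908 → 1064790491595569/46218018535908
APPEND 36: p_11 = 36·1064790491595569 + 42553858187621 = 38375011555628105, q_11 = 36·46218018535908 + 1847081676643 = 1665695748969331 → 38375011555628105/1665695748969331
APPEND 49: p_12 = 49·38375011555628105 + 1064790491595569 = 1881440356717372714, q_12 = 49·1665695748969331 + 46218018535908 = 81665309718033127 → 1881440356717372714/81665309718033127
APPEND 23: p_13 = 23·1881440356717372714 + 38375011555628105 = 43311503216055200527, q_13 = 23·81665309718033127 + 1665695748969331 = 1879967819263731252 → 43311503216055200527/1879967819263731252
APPEND 8: p_14 = 8·43311503216055200527 + 1881440356717372714 = 348373466085158976930, q_14 = 8·1879967819263731252 + 81665309718033127 = 15121407863827883143 → 348373466085158976930/15121407863827883143

554558/24071
27199721/1180624
5469916711/237425779
72197460641/3133784158
42553858187621/1847081676643
1064790491595569/46218018535908
1881440356717372714/81665309718033127
348373466085158976930/15121407863827883143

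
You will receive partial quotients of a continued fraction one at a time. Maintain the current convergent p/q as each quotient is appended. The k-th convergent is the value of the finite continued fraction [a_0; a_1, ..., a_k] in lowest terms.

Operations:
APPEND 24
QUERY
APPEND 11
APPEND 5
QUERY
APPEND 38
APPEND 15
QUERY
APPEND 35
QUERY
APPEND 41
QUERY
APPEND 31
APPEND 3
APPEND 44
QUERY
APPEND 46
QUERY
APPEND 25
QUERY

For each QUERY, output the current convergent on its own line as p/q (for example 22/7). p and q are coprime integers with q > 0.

24/1
1349/56
774254/32141
27150417/1127074
1113941351/46242175
4645404615078/192841044067
213793404231833/8875038172754
5349480510410903/222068795362917

APPEND 24: p_0 = 24·1 + 0 = 24, q_0 = 24·0 + 1 = 1 → 24/1
APPEND 11: p_1 = 11·24 + 1 = 265, q_1 = 11·1 + 0 = 11 → 265/11
APPEND 5: p_2 = 5·265 + 24 = 1349, q_2 = 5·11 + 1 = 56 → 1349/56
APPEND 38: p_3 = 38·1349 + 265 = 51527, q_3 = 38·56 + 11 = 2139 → 51527/2139
APPEND 15: p_4 = 15·51527 + 1349 = 774254, q_4 = 15·2139 + 56 = 32141 → 774254/32141
APPEND 35: p_5 = 35·774254 + 51527 = 27150417, q_5 = 35·32141 + 2139 = 1127074 → 27150417/1127074
APPEND 41: p_6 = 41·27150417 + 774254 = 1113941351, q_6 = 41·1127074 + 32141 = 46242175 → 1113941351/46242175
APPEND 31: p_7 = 31·1113941351 + 27150417 = 34559332298, q_7 = 31·46242175 + 1127074 = 1434634499 → 34559332298/1434634499
APPEND 3: p_8 = 3·34559332298 + 1113941351 = 104791938245, q_8 = 3·1434634499 + 46242175 = 4350145672 → 104791938245/4350145672
APPEND 44: p_9 = 44·104791938245 + 34559332298 = 4645404615078, q_9 = 44·4350145672 + 1434634499 = 192841044067 → 4645404615078/192841044067
APPEND 46: p_10 = 46·4645404615078 + 104791938245 = 213793404231833, q_10 = 46·192841044067 + 4350145672 = 8875038172754 → 213793404231833/8875038172754
APPEND 25: p_11 = 25·213793404231833 + 4645404615078 = 5349480510410903, q_11 = 25·8875038172754 + 192841044067 = 222068795362917 → 5349480510410903/222068795362917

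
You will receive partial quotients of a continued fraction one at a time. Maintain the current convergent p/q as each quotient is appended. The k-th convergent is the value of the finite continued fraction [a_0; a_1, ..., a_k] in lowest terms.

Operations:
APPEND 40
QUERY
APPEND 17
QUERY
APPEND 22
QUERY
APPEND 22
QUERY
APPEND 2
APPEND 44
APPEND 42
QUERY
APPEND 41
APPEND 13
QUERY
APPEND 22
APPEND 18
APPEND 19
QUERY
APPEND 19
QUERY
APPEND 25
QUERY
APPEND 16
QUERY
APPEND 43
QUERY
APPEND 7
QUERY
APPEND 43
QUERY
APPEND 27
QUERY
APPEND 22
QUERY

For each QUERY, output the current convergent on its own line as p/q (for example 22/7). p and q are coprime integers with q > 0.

APPEND 40: p_0 = 40·1 + 0 = 40, q_0 = 40·0 + 1 = 1 → 40/1
APPEND 17: p_1 = 17·40 + 1 = 681, q_1 = 17·1 + 0 = 17 → 681/17
APPEND 22: p_2 = 22·681 + 40 = 15022, q_2 = 22·17 + 1 = 375 → 15022/375
APPEND 22: p_3 = 22·15022 + 681 = 331165, q_3 = 22·375 + 17 = 8267 → 331165/8267
APPEND 2: p_4 = 2·331165 + 15022 = 677352, q_4 = 2·8267 + 375 = 16909 → 677352/16909
APPEND 44: p_5 = 44·677352 + 331165 = 30134653, q_5 = 44·16909 + 8267 = 752263 → 30134653/752263
APPEND 42: p_6 = 42·30134653 + 677352 = 1266332778, q_6 = 42·752263 + 16909 = 31611955 → 1266332778/31611955
APPEND 41: p_7 = 41·1266332778 + 30134653 = 51949778551, q_7 = 41·31611955 + 752263 = 1296842418 → 51949778551/1296842418
APPEND 13: p_8 = 13·51949778551 + 1266332778 = 676613453941, q_8 = 13·1296842418 + 31611955 = 16890563389 → 676613453941/16890563389
APPEND 22: p_9 = 22·676613453941 + 51949778551 = 14937445765253, q_9 = 22·16890563389 + 1296842418 = 372889236976 → 14937445765253/372889236976
APPEND 18: p_10 = 18·14937445765253 + 676613453941 = 269550637228495, q_10 = 18·372889236976 + 16890563389 = 6728896828957 → 269550637228495/6728896828957
APPEND 19: p_11 = 19·269550637228495 + 14937445765253 = 5136399553106658, q_11 = 19·6728896828957 + 372889236976 = 128221928987159 → 5136399553106658/128221928987159
APPEND 19: p_12 = 19·5136399553106658 + 269550637228495 = 97861142146254997, q_12 = 19·128221928987159 + 6728896828957 = 2442945547584978 → 97861142146254997/2442945547584978
APPEND 25: p_13 = 25·97861142146254997 + 5136399553106658 = 2451664953209481583, q_13 = 25·2442945547584978 + 128221928987159 = 61201860618611609 → 2451664953209481583/61201860618611609
APPEND 16: p_14 = 16·2451664953209481583 + 97861142146254997 = 39324500393497960325, q_14 = 16·61201860618611609 + 2442945547584978 = 981672715445370722 → 39324500393497960325/981672715445370722
APPEND 43: p_15 = 43·39324500393497960325 + 2451664953209481583 = 1693405181873621775558, q_15 = 43·981672715445370722 + 61201860618611609 = 42273128624769552655 → 1693405181873621775558/42273128624769552655
APPEND 7: p_16 = 7·1693405181873621775558 + 39324500393497960325 = 11893160773508850389231, q_16 = 7·42273128624769552655 + 981672715445370722 = 296893573088832239307 → 11893160773508850389231/296893573088832239307
APPEND 43: p_17 = 43·11893160773508850389231 + 1693405181873621775558 = 513099318442754188512491, q_17 = 43·296893573088832239307 + 42273128624769552655 = 12808696771444555842856 → 513099318442754188512491/12808696771444555842856
APPEND 27: p_18 = 27·513099318442754188512491 + 11893160773508850389231 = 13865574758727871940226488, q_18 = 27·12808696771444555842856 + 296893573088832239307 = 346131706402091839996419 → 13865574758727871940226488/346131706402091839996419
APPEND 22: p_19 = 22·13865574758727871940226488 + 513099318442754188512491 = 305555744010455936873495227, q_19 = 22·346131706402091839996419 + 12808696771444555842856 = 7627706237617465035764074 → 305555744010455936873495227/7627706237617465035764074

40/1
681/17
15022/375
331165/8267
1266332778/31611955
676613453941/16890563389
5136399553106658/128221928987159
97861142146254997/2442945547584978
2451664953209481583/61201860618611609
39324500393497960325/981672715445370722
1693405181873621775558/42273128624769552655
11893160773508850389231/296893573088832239307
513099318442754188512491/12808696771444555842856
13865574758727871940226488/346131706402091839996419
305555744010455936873495227/7627706237617465035764074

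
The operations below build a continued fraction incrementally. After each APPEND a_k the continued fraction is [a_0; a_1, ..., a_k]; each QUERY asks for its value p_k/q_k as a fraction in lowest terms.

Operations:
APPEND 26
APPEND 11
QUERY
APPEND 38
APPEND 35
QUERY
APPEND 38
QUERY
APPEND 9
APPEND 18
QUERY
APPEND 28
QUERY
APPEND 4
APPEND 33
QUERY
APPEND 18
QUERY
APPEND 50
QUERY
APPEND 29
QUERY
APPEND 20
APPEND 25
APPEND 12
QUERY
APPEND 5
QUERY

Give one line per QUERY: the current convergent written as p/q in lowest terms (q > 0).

APPEND 26: p_0 = 26·1 + 0 = 26, q_0 = 26·0 + 1 = 1 → 26/1
APPEND 11: p_1 = 11·26 + 1 = 287, q_1 = 11·1 + 0 = 11 → 287/11
APPEND 38: p_2 = 38·287 + 26 = 10932, q_2 = 38·11 + 1 = 419 → 10932/419
APPEND 35: p_3 = 35·10932 + 287 = 382907, q_3 = 35·419 + 11 = 14676 → 382907/14676
APPEND 38: p_4 = 38·382907 + 10932 = 14561398, q_4 = 38·14676 + 419 = 558107 → 14561398/558107
APPEND 9: p_5 = 9·14561398 + 382907 = 131435489, q_5 = 9·558107 + 14676 = 5037639 → 131435489/5037639
APPEND 18: p_6 = 18·131435489 + 14561398 = 2380400200, q_6 = 18·5037639 + 558107 = 91235609 → 2380400200/91235609
APPEND 28: p_7 = 28·2380400200 + 131435489 = 66782641089, q_7 = 28·91235609 + 5037639 = 2559634691 → 66782641089/2559634691
APPEND 4: p_8 = 4·66782641089 + 2380400200 = 269510964556, q_8 = 4·2559634691 + 91235609 = 10329774373 → 269510964556/10329774373
APPEND 33: p_9 = 33·269510964556 + 66782641089 = 8960644471437, q_9 = 33·10329774373 + 2559634691 = 343442189000 → 8960644471437/343442189000
APPEND 18: p_10 = 18·8960644471437 + 269510964556 = 161561111450422, q_10 = 18·343442189000 + 10329774373 = 6192289176373 → 161561111450422/6192289176373
APPEND 50: p_11 = 50·161561111450422 + 8960644471437 = 8087016216992537, q_11 = 50·6192289176373 + 343442189000 = 309957901007650 → 8087016216992537/309957901007650
APPEND 29: p_12 = 29·8087016216992537 + 161561111450422 = 234685031404233995, q_12 = 29·309957901007650 + 6192289176373 = 8994971418398223 → 234685031404233995/8994971418398223
APPEND 20: p_13 = 20·234685031404233995 + 8087016216992537 = 4701787644301672437, q_13 = 20·8994971418398223 + 309957901007650 = 180209386268972110 → 4701787644301672437/180209386268972110
APPEND 25: p_14 = 25·4701787644301672437 + 234685031404233995 = 117779376138946044920, q_14 = 25·180209386268972110 + 8994971418398223 = 4514229628142700973 → 117779376138946044920/4514229628142700973
APPEND 12: p_15 = 12·117779376138946044920 + 4701787644301672437 = 1418054301311654211477, q_15 = 12·4514229628142700973 + 180209386268972110 = 54350964923981383786 → 1418054301311654211477/54350964923981383786
APPEND 5: p_16 = 5·1418054301311654211477 + 117779376138946044920 = 7208050882697217102305, q_16 = 5·54350964923981383786 + 4514229628142700973 = 276269054248049619903 → 7208050882697217102305/276269054248049619903

287/11
382907/14676
14561398/558107
2380400200/91235609
66782641089/2559634691
8960644471437/343442189000
161561111450422/6192289176373
8087016216992537/309957901007650
234685031404233995/8994971418398223
1418054301311654211477/54350964923981383786
7208050882697217102305/276269054248049619903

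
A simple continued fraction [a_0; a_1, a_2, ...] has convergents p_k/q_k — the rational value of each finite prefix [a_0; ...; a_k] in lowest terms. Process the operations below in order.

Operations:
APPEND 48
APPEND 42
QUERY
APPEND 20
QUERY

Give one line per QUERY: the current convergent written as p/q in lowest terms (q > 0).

2017/42
40388/841

APPEND 48: p_0 = 48·1 + 0 = 48, q_0 = 48·0 + 1 = 1 → 48/1
APPEND 42: p_1 = 42·48 + 1 = 2017, q_1 = 42·1 + 0 = 42 → 2017/42
APPEND 20: p_2 = 20·2017 + 48 = 40388, q_2 = 20·42 + 1 = 841 → 40388/841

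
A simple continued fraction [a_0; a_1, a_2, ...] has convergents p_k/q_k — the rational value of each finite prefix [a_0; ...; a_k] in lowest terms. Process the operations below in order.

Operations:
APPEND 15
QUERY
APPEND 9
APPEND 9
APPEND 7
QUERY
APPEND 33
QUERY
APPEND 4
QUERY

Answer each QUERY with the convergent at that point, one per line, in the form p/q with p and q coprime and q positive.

15/1
8809/583
291936/19321
1176553/77867

APPEND 15: p_0 = 15·1 + 0 = 15, q_0 = 15·0 + 1 = 1 → 15/1
APPEND 9: p_1 = 9·15 + 1 = 136, q_1 = 9·1 + 0 = 9 → 136/9
APPEND 9: p_2 = 9·136 + 15 = 1239, q_2 = 9·9 + 1 = 82 → 1239/82
APPEND 7: p_3 = 7·1239 + 136 = 8809, q_3 = 7·82 + 9 = 583 → 8809/583
APPEND 33: p_4 = 33·8809 + 1239 = 291936, q_4 = 33·583 + 82 = 19321 → 291936/19321
APPEND 4: p_5 = 4·291936 + 8809 = 1176553, q_5 = 4·19321 + 583 = 77867 → 1176553/77867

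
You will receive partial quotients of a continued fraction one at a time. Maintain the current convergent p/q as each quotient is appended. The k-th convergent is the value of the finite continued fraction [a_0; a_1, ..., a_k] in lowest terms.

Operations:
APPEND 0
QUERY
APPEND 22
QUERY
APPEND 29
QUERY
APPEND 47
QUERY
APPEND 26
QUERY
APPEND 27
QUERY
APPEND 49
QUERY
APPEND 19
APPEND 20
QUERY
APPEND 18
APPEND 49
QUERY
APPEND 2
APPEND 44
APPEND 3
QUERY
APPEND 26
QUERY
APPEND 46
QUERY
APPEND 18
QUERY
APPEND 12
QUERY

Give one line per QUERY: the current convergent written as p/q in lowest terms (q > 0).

0/1
1/22
29/639
1364/30055
35493/782069
959675/21145918
47059568/1036932051
17948888908/395494029791
15892728387647/350187648194916
4318232623487906/95149913211452029
113702755941225823/2505378543264309778
5234645005919875764/115342562903369701817
94337312862498989575/2078671510803918942484
1137282399355907750664/25059400692550397011625

APPEND 0: p_0 = 0·1 + 0 = 0, q_0 = 0·0 + 1 = 1 → 0/1
APPEND 22: p_1 = 22·0 + 1 = 1, q_1 = 22·1 + 0 = 22 → 1/22
APPEND 29: p_2 = 29·1 + 0 = 29, q_2 = 29·22 + 1 = 639 → 29/639
APPEND 47: p_3 = 47·29 + 1 = 1364, q_3 = 47·639 + 22 = 30055 → 1364/30055
APPEND 26: p_4 = 26·1364 + 29 = 35493, q_4 = 26·30055 + 639 = 782069 → 35493/782069
APPEND 27: p_5 = 27·35493 + 1364 = 959675, q_5 = 27·782069 + 30055 = 21145918 → 959675/21145918
APPEND 49: p_6 = 49·959675 + 35493 = 47059568, q_6 = 49·21145918 + 782069 = 1036932051 → 47059568/1036932051
APPEND 19: p_7 = 19·47059568 + 959675 = 895091467, q_7 = 19·1036932051 + 21145918 = 19722854887 → 895091467/19722854887
APPEND 20: p_8 = 20·895091467 + 47059568 = 17948888908, q_8 = 20·19722854887 + 1036932051 = 395494029791 → 17948888908/395494029791
APPEND 18: p_9 = 18·17948888908 + 895091467 = 323975091811, q_9 = 18·395494029791 + 19722854887 = 7138615391125 → 323975091811/7138615391125
APPEND 49: p_10 = 49·323975091811 + 17948888908 = 15892728387647, q_10 = 49·7138615391125 + 395494029791 = 350187648194916 → 15892728387647/350187648194916
APPEND 2: p_11 = 2·15892728387647 + 323975091811 = 32109431867105, q_11 = 2·350187648194916 + 7138615391125 = 707513911780957 → 32109431867105/707513911780957
APPEND 44: p_12 = 44·32109431867105 + 15892728387647 = 1428707730540267, q_12 = 44·707513911780957 + 350187648194916 = 31480799766557024 → 1428707730540267/31480799766557024
APPEND 3: p_13 = 3·1428707730540267 + 32109431867105 = 4318232623487906, q_13 = 3·31480799766557024 + 707513911780957 = 95149913211452029 → 4318232623487906/95149913211452029
APPEND 26: p_14 = 26·4318232623487906 + 1428707730540267 = 113702755941225823, q_14 = 26·95149913211452029 + 31480799766557024 = 2505378543264309778 → 113702755941225823/2505378543264309778
APPEND 46: p_15 = 46·113702755941225823 + 4318232623487906 = 5234645005919875764, q_15 = 46·2505378543264309778 + 95149913211452029 = 115342562903369701817 → 5234645005919875764/115342562903369701817
APPEND 18: p_16 = 18·5234645005919875764 + 113702755941225823 = 94337312862498989575, q_16 = 18·115342562903369701817 + 2505378543264309778 = 2078671510803918942484 → 94337312862498989575/2078671510803918942484
APPEND 12: p_17 = 12·94337312862498989575 + 5234645005919875764 = 1137282399355907750664, q_17 = 12·2078671510803918942484 + 115342562903369701817 = 25059400692550397011625 → 1137282399355907750664/25059400692550397011625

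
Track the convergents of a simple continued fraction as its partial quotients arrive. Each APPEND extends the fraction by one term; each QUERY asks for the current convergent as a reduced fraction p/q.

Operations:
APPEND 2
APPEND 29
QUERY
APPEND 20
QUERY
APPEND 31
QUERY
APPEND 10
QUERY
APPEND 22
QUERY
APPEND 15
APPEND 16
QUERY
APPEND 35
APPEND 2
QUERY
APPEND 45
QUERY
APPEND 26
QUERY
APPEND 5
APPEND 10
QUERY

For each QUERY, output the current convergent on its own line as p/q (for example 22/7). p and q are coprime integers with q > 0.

59/29
1182/581
36701/18040
368192/180981
8136925/3999622
1966889997/966804598
139894033921/68763477080
6364195098407/3128254804841
165608966592503/81403388402946
8509699247201723/4182855356598656

APPEND 2: p_0 = 2·1 + 0 = 2, q_0 = 2·0 + 1 = 1 → 2/1
APPEND 29: p_1 = 29·2 + 1 = 59, q_1 = 29·1 + 0 = 29 → 59/29
APPEND 20: p_2 = 20·59 + 2 = 1182, q_2 = 20·29 + 1 = 581 → 1182/581
APPEND 31: p_3 = 31·1182 + 59 = 36701, q_3 = 31·581 + 29 = 18040 → 36701/18040
APPEND 10: p_4 = 10·36701 + 1182 = 368192, q_4 = 10·18040 + 581 = 180981 → 368192/180981
APPEND 22: p_5 = 22·368192 + 36701 = 8136925, q_5 = 22·180981 + 18040 = 3999622 → 8136925/3999622
APPEND 15: p_6 = 15·8136925 + 368192 = 122422067, q_6 = 15·3999622 + 180981 = 60175311 → 122422067/60175311
APPEND 16: p_7 = 16·122422067 + 8136925 = 1966889997, q_7 = 16·60175311 + 3999622 = 966804598 → 1966889997/966804598
APPEND 35: p_8 = 35·1966889997 + 122422067 = 68963571962, q_8 = 35·966804598 + 60175311 = 33898336241 → 68963571962/33898336241
APPEND 2: p_9 = 2·68963571962 + 1966889997 = 139894033921, q_9 = 2·33898336241 + 966804598 = 68763477080 → 139894033921/68763477080
APPEND 45: p_10 = 45·139894033921 + 68963571962 = 6364195098407, q_10 = 45·68763477080 + 33898336241 = 3128254804841 → 6364195098407/3128254804841
APPEND 26: p_11 = 26·6364195098407 + 139894033921 = 165608966592503, q_11 = 26·3128254804841 + 68763477080 = 81403388402946 → 165608966592503/81403388402946
APPEND 5: p_12 = 5·165608966592503 + 6364195098407 = 834409028060922, q_12 = 5·81403388402946 + 3128254804841 = 410145196819571 → 834409028060922/410145196819571
APPEND 10: p_13 = 10·834409028060922 + 165608966592503 = 8509699247201723, q_13 = 10·410145196819571 + 81403388402946 = 4182855356598656 → 8509699247201723/4182855356598656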